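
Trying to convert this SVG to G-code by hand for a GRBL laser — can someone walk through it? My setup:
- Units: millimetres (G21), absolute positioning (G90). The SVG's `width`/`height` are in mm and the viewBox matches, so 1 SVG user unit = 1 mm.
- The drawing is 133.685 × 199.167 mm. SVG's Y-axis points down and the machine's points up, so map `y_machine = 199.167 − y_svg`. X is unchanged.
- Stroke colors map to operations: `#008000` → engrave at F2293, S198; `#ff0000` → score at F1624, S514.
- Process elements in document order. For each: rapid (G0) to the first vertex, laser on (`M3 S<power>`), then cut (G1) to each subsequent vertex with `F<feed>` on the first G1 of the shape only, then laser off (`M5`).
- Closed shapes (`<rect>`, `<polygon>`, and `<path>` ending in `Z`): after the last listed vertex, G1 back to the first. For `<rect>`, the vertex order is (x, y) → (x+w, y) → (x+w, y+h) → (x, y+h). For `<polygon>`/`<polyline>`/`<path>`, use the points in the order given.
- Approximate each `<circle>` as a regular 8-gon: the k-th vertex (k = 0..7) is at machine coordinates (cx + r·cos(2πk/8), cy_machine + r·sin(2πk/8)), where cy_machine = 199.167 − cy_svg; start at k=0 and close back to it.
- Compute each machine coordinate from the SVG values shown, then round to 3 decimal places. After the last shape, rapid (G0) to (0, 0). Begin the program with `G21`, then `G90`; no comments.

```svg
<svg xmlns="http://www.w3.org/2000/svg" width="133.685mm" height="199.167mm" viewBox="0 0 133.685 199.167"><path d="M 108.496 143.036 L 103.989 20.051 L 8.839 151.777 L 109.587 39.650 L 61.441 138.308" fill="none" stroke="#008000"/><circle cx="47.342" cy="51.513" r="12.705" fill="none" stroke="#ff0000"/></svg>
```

1 u = 1 mm; y_m = 199.167 − y.

[1] `<path>` open polyline, #008000→engrave S198 F2293: (108.496,56.131) → (103.989,179.116) → (8.839,47.390) → (109.587,159.517) → (61.441,60.859)

[2] `<circle>` circle, #ff0000→score S514 F1624: (60.047,147.654) → (56.326,156.638) → (47.342,160.359) → (38.358,156.638) → (34.637,147.654) → (38.358,138.670) → (47.342,134.949) → (56.326,138.670) → (60.047,147.654) (closed)

G21
G90
G0 X108.496 Y56.131
M3 S198
G1 X103.989 Y179.116 F2293
G1 X8.839 Y47.390
G1 X109.587 Y159.517
G1 X61.441 Y60.859
M5
G0 X60.047 Y147.654
M3 S514
G1 X56.326 Y156.638 F1624
G1 X47.342 Y160.359
G1 X38.358 Y156.638
G1 X34.637 Y147.654
G1 X38.358 Y138.670
G1 X47.342 Y134.949
G1 X56.326 Y138.670
G1 X60.047 Y147.654
M5
G0 X0.000 Y0.000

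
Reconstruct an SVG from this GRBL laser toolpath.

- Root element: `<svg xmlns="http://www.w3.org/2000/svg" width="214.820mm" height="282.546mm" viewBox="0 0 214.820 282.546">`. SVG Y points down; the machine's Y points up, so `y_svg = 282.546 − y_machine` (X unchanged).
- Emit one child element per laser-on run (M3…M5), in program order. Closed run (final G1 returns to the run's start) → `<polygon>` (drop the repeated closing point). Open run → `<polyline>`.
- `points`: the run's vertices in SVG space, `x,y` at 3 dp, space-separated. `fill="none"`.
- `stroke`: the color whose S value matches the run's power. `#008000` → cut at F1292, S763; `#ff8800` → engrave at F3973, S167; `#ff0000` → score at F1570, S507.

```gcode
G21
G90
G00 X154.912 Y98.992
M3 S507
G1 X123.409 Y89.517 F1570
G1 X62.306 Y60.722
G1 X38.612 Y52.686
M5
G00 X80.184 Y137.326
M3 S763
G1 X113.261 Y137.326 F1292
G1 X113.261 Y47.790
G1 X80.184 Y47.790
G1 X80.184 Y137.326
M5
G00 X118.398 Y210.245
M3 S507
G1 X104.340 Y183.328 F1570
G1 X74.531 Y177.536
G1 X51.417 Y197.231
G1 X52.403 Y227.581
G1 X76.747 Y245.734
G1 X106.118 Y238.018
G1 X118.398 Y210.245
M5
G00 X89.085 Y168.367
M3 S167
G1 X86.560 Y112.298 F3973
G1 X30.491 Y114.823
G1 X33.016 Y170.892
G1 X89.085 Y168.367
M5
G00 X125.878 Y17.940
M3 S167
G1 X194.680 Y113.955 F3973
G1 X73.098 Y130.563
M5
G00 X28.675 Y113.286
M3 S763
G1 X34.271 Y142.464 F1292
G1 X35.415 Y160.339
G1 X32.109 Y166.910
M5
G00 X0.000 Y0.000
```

<svg xmlns="http://www.w3.org/2000/svg" width="214.820mm" height="282.546mm" viewBox="0 0 214.820 282.546">
  <polyline points="154.912,183.554 123.409,193.029 62.306,221.824 38.612,229.860" fill="none" stroke="#ff0000"/>
  <polygon points="80.184,145.220 113.261,145.220 113.261,234.756 80.184,234.756" fill="none" stroke="#008000"/>
  <polygon points="118.398,72.301 104.340,99.218 74.531,105.010 51.417,85.315 52.403,54.965 76.747,36.812 106.118,44.528" fill="none" stroke="#ff0000"/>
  <polygon points="89.085,114.179 86.560,170.248 30.491,167.723 33.016,111.654" fill="none" stroke="#ff8800"/>
  <polyline points="125.878,264.606 194.680,168.591 73.098,151.983" fill="none" stroke="#ff8800"/>
  <polyline points="28.675,169.260 34.271,140.082 35.415,122.207 32.109,115.636" fill="none" stroke="#008000"/>
</svg>

Machine Y-up, SVG Y-down with viewBox height 282.546, so y_svg = 282.546 − y_machine; X carries over.

Run 1: the run's S507 means `#ff0000` (score). The run is open, so emit a `<polyline>` with points (Y-flipped): 154.912,183.554 123.409,193.029 62.306,221.824 38.612,229.860.

Run 2: power S763 maps to stroke `#008000` (cut). The run returns to its start, so emit a `<polygon>` with points (Y-flipped): 80.184,145.220 113.261,145.220 113.261,234.756 80.184,234.756.

Run 3: the run's S507 means `#ff0000` (score). The run returns to its start, so emit a `<polygon>` with points (Y-flipped): 118.398,72.301 104.340,99.218 74.531,105.010 51.417,85.315 52.403,54.965 76.747,36.812 106.118,44.528.

Run 4: power S167 maps to stroke `#ff8800` (engrave). The run returns to its start, so emit a `<polygon>` with points (Y-flipped): 89.085,114.179 86.560,170.248 30.491,167.723 33.016,111.654.

Run 5: the run's S167 means `#ff8800` (engrave). The run is open, so emit a `<polyline>` with points (Y-flipped): 125.878,264.606 194.680,168.591 73.098,151.983.

Run 6: the run's S763 means `#008000` (cut). The run is open, so emit a `<polyline>` with points (Y-flipped): 28.675,169.260 34.271,140.082 35.415,122.207 32.109,115.636.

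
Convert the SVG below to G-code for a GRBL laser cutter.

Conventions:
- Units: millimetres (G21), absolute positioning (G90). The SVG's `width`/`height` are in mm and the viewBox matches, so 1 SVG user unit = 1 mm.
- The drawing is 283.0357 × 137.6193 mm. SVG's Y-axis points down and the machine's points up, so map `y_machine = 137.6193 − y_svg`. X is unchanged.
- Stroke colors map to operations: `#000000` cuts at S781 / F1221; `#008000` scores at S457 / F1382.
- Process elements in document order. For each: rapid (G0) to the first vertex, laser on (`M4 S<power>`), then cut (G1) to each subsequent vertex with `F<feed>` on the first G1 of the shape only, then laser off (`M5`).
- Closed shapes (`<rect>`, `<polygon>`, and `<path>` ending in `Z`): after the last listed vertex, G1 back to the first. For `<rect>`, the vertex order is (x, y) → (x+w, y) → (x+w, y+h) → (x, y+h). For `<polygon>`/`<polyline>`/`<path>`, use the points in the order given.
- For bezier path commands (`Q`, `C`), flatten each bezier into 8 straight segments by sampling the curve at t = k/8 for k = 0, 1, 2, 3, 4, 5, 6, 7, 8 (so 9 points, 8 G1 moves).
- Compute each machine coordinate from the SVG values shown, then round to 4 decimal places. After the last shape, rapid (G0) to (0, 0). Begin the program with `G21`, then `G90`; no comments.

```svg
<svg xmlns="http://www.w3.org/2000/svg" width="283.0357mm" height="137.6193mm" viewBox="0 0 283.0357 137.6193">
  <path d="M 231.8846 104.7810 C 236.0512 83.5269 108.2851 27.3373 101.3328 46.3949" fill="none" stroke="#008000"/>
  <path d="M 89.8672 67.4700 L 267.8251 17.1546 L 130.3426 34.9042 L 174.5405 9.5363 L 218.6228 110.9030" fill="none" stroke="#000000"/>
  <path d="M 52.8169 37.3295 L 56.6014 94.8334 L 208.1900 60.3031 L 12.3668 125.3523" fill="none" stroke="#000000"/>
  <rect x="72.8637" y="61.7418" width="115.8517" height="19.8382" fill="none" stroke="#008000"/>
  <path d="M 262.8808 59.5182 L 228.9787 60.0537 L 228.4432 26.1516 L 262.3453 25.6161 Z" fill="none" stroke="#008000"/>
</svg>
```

Since the viewBox matches the mm dimensions, user units are millimetres directly. The only transform is the Y-flip y_m = 137.6193 − y_svg.

Shape 1 is a cubic bezier drawn with `<path>`. Its stroke #008000 means score at S457, F1382. After flipping Y the toolpath is (231.8846,32.8383) → (227.7564,42.2310) → (214.2213,53.6077) → (194.2413,65.6772) → (170.7783,77.1482) → (146.7940,86.7297) → (125.2504,93.1304) → (109.1094,95.0590) → (101.3328,91.2244).

Shape 2 is a open polyline drawn with `<path>`. Its stroke #000000 means cut at S781, F1221. After flipping Y the toolpath is (89.8672,70.1493) → (267.8251,120.4647) → (130.3426,102.7151) → (174.5405,128.0830) → (218.6228,26.7163).

Shape 3 is a open polyline drawn with `<path>`. Its stroke #000000 means cut at S781, F1221. After flipping Y the toolpath is (52.8169,100.2898) → (56.6014,42.7859) → (208.1900,77.3162) → (12.3668,12.2670).

Shape 4 is a rectangle drawn with `<rect>`. Its stroke #008000 means score at S457, F1382. After flipping Y the toolpath is (72.8637,75.8775) → (188.7154,75.8775) → (188.7154,56.0393) → (72.8637,56.0393) → (72.8637,75.8775), returning to the start.

Shape 5 is a regular polygon drawn with `<path>`. Its stroke #008000 means score at S457, F1382. After flipping Y the toolpath is (262.8808,78.1011) → (228.9787,77.5656) → (228.4432,111.4677) → (262.3453,112.0032) → (262.8808,78.1011), returning to the start.

G21
G90
G0 X231.8846 Y32.8383
M4 S457
G1 X227.7564 Y42.2310 F1382
G1 X214.2213 Y53.6077
G1 X194.2413 Y65.6772
G1 X170.7783 Y77.1482
G1 X146.7940 Y86.7297
G1 X125.2504 Y93.1304
G1 X109.1094 Y95.0590
G1 X101.3328 Y91.2244
M5
G0 X89.8672 Y70.1493
M4 S781
G1 X267.8251 Y120.4647 F1221
G1 X130.3426 Y102.7151
G1 X174.5405 Y128.0830
G1 X218.6228 Y26.7163
M5
G0 X52.8169 Y100.2898
M4 S781
G1 X56.6014 Y42.7859 F1221
G1 X208.1900 Y77.3162
G1 X12.3668 Y12.2670
M5
G0 X72.8637 Y75.8775
M4 S457
G1 X188.7154 Y75.8775 F1382
G1 X188.7154 Y56.0393
G1 X72.8637 Y56.0393
G1 X72.8637 Y75.8775
M5
G0 X262.8808 Y78.1011
M4 S457
G1 X228.9787 Y77.5656 F1382
G1 X228.4432 Y111.4677
G1 X262.3453 Y112.0032
G1 X262.8808 Y78.1011
M5
G0 X0.0000 Y0.0000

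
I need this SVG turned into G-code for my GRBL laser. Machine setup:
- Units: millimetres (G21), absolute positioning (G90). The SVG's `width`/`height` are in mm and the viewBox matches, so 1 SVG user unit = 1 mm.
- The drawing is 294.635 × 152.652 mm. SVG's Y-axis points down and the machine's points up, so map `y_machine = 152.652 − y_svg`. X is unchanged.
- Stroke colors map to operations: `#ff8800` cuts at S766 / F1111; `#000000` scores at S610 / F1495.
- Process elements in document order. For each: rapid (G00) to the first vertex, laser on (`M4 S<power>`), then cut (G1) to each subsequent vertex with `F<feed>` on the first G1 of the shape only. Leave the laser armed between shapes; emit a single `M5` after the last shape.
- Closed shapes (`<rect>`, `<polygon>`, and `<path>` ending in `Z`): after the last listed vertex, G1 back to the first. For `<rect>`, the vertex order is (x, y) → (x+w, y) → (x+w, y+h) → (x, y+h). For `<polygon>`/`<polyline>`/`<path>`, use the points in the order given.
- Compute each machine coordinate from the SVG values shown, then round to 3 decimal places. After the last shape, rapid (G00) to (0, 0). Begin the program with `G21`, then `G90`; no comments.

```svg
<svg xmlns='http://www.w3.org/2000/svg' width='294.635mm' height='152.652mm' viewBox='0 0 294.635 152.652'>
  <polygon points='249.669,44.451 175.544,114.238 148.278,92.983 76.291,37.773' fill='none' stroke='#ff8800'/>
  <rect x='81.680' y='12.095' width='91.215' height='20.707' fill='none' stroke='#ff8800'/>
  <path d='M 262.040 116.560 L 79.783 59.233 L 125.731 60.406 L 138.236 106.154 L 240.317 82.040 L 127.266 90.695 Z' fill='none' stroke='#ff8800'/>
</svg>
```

Since the viewBox matches the mm dimensions, user units are millimetres directly. The only transform is the Y-flip y_m = 152.652 − y_svg.

Shape 1 is a closed polygon drawn with `<polygon>`. Its stroke #ff8800 means cut at S766, F1111. After flipping Y the toolpath is (249.669,108.201) → (175.544,38.414) → (148.278,59.669) → (76.291,114.879) → (249.669,108.201), returning to the start.

Shape 2 is a rectangle drawn with `<rect>`. Its stroke #ff8800 means cut at S766, F1111. After flipping Y the toolpath is (81.680,140.557) → (172.895,140.557) → (172.895,119.850) → (81.680,119.850) → (81.680,140.557), returning to the start.

Shape 3 is a closed polygon drawn with `<path>`. Its stroke #ff8800 means cut at S766, F1111. After flipping Y the toolpath is (262.040,36.092) → (79.783,93.419) → (125.731,92.246) → (138.236,46.498) → (240.317,70.612) → (127.266,61.957) → (262.040,36.092), returning to the start.

G21
G90
G00 X249.669 Y108.201
M4 S766
G1 X175.544 Y38.414 F1111
G1 X148.278 Y59.669
G1 X76.291 Y114.879
G1 X249.669 Y108.201
G00 X81.680 Y140.557
M4 S766
G1 X172.895 Y140.557 F1111
G1 X172.895 Y119.850
G1 X81.680 Y119.850
G1 X81.680 Y140.557
G00 X262.040 Y36.092
M4 S766
G1 X79.783 Y93.419 F1111
G1 X125.731 Y92.246
G1 X138.236 Y46.498
G1 X240.317 Y70.612
G1 X127.266 Y61.957
G1 X262.040 Y36.092
M5
G00 X0.000 Y0.000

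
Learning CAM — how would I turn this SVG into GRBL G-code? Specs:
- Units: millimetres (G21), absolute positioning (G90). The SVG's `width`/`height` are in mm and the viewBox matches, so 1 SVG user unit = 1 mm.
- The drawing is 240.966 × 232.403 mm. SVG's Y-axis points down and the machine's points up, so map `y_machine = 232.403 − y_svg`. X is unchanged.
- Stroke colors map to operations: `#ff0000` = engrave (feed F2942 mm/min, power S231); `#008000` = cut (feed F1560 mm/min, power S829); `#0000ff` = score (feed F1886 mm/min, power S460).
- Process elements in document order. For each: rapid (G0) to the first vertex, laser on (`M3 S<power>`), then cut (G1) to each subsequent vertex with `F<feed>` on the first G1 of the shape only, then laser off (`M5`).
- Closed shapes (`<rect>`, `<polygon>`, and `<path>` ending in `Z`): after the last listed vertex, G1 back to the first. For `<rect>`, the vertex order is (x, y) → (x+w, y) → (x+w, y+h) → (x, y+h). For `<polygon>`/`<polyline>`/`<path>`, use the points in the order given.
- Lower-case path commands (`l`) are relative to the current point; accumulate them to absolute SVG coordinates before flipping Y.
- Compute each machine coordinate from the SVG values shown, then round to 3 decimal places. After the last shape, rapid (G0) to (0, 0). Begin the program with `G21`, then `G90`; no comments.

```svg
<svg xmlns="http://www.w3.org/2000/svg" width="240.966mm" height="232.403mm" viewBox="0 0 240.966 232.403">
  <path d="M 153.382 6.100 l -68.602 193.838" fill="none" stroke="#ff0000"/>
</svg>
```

G21
G90
G0 X153.382 Y226.303
M3 S231
G1 X84.780 Y32.465 F2942
M5
G0 X0.000 Y0.000

viewBox `0 0 240.966 232.403` with mm width/height → 1 unit = 1 mm. Flip: y_m = 232.403 − y_svg.

**Shape 1** — `<path>` line segment, stroke `#ff0000` → engrave (S231, F2942). Machine vertices: (153.382,226.303) → (84.780,32.465). Open path.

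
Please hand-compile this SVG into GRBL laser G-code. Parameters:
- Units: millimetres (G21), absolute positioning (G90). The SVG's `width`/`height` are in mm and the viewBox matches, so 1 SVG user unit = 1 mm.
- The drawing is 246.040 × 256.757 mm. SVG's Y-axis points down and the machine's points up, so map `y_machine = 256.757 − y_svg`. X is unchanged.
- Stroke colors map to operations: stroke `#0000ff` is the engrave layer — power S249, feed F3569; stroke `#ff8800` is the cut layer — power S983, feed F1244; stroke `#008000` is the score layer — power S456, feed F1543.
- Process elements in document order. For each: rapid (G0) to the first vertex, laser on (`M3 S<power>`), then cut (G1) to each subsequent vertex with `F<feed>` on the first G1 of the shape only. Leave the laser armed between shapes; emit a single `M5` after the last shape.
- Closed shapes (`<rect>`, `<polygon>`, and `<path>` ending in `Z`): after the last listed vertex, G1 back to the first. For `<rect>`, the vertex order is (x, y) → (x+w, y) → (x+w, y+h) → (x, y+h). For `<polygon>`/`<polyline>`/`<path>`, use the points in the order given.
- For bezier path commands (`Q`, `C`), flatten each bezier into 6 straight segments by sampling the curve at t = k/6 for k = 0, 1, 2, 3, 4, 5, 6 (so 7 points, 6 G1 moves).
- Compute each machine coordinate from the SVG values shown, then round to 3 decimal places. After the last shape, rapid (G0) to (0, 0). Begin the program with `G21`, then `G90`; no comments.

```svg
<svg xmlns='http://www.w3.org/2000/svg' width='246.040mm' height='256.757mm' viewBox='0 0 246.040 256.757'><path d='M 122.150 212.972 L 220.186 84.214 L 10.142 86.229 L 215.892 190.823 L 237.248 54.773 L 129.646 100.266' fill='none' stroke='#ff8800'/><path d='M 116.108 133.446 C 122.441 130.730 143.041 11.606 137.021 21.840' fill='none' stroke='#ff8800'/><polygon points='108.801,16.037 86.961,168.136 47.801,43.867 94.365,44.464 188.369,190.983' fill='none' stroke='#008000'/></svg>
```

G21
G90
G0 X122.150 Y43.785
M3 S983
G1 X220.186 Y172.543 F1244
G1 X10.142 Y170.528
G1 X215.892 Y65.934
G1 X237.248 Y201.984
G1 X129.646 Y156.491
G0 X116.108 Y123.311
M3 S983
G1 X120.274 Y133.232 F1244
G1 X125.682 Y155.727
G1 X131.197 Y183.970
G1 X135.682 Y211.134
G1 X138.002 Y230.392
G1 X137.021 Y234.917
G0 X108.801 Y240.720
M3 S456
G1 X86.961 Y88.621 F1543
G1 X47.801 Y212.890
G1 X94.365 Y212.293
G1 X188.369 Y65.774
G1 X108.801 Y240.720
M5
G0 X0.000 Y0.000

Since the viewBox matches the mm dimensions, user units are millimetres directly. The only transform is the Y-flip y_m = 256.757 − y_svg.

Shape 1 is a open polyline drawn with `<path>`. Its stroke #ff8800 means cut at S983, F1244. After flipping Y the toolpath is (122.150,43.785) → (220.186,172.543) → (10.142,170.528) → (215.892,65.934) → (237.248,201.984) → (129.646,156.491).

Shape 2 is a cubic bezier drawn with `<path>`. Its stroke #ff8800 means cut at S983, F1244. After flipping Y the toolpath is (116.108,123.311) → (120.274,133.232) → (125.682,155.727) → (131.197,183.970) → (135.682,211.134) → (138.002,230.392) → (137.021,234.917).

Shape 3 is a closed polygon drawn with `<polygon>`. Its stroke #008000 means score at S456, F1543. After flipping Y the toolpath is (108.801,240.720) → (86.961,88.621) → (47.801,212.890) → (94.365,212.293) → (188.369,65.774) → (108.801,240.720), returning to the start.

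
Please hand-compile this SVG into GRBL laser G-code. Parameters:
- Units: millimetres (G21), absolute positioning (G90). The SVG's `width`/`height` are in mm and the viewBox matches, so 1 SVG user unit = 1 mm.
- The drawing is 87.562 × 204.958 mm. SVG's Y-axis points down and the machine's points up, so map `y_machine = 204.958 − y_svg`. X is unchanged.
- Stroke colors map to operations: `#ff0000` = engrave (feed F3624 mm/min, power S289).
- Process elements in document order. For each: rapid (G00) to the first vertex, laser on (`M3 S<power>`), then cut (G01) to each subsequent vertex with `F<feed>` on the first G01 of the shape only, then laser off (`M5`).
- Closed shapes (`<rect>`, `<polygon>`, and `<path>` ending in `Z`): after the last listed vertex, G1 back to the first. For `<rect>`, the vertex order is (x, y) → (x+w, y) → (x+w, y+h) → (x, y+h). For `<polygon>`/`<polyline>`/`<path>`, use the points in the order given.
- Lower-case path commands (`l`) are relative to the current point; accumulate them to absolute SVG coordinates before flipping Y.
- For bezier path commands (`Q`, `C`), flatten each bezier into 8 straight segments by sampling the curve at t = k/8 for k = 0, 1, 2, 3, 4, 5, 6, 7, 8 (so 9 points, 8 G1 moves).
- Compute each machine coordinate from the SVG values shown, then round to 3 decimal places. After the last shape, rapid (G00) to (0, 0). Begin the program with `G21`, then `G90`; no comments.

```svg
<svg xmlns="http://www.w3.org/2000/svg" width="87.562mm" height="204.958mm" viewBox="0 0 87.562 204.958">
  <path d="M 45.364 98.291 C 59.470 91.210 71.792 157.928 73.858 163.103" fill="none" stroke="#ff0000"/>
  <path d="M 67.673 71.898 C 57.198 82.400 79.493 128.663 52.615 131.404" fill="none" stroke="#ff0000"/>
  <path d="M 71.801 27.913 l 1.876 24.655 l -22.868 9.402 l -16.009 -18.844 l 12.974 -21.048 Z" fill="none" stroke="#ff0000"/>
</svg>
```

1 u = 1 mm; y_m = 204.958 − y.

[1] `<path>` cubic bezier, #ff0000→engrave S289 F3624: (45.364,106.667) → (50.554,106.127) → (55.477,100.255) → (60.034,90.636) → (64.126,78.857) → (67.654,66.503) → (70.518,55.161) → (72.619,46.416) → (73.858,41.855)

[2] `<path>` cubic bezier, #ff0000→engrave S289 F3624: (67.673,133.060) → (65.121,127.600) → (64.681,119.717) → (65.392,110.340) → (66.295,100.397) → (66.429,90.818) → (64.834,82.531) → (60.549,76.467) → (52.615,73.554)

[3] `<path>` regular polygon, #ff0000→engrave S289 F3624: (71.801,177.045) → (73.677,152.390) → (50.809,142.988) → (34.800,161.832) → (47.774,182.880) → (71.801,177.045) (closed)

G21
G90
G00 X45.364 Y106.667
M3 S289
G01 X50.554 Y106.127 F3624
G01 X55.477 Y100.255
G01 X60.034 Y90.636
G01 X64.126 Y78.857
G01 X67.654 Y66.503
G01 X70.518 Y55.161
G01 X72.619 Y46.416
G01 X73.858 Y41.855
M5
G00 X67.673 Y133.060
M3 S289
G01 X65.121 Y127.600 F3624
G01 X64.681 Y119.717
G01 X65.392 Y110.340
G01 X66.295 Y100.397
G01 X66.429 Y90.818
G01 X64.834 Y82.531
G01 X60.549 Y76.467
G01 X52.615 Y73.554
M5
G00 X71.801 Y177.045
M3 S289
G01 X73.677 Y152.390 F3624
G01 X50.809 Y142.988
G01 X34.800 Y161.832
G01 X47.774 Y182.880
G01 X71.801 Y177.045
M5
G00 X0.000 Y0.000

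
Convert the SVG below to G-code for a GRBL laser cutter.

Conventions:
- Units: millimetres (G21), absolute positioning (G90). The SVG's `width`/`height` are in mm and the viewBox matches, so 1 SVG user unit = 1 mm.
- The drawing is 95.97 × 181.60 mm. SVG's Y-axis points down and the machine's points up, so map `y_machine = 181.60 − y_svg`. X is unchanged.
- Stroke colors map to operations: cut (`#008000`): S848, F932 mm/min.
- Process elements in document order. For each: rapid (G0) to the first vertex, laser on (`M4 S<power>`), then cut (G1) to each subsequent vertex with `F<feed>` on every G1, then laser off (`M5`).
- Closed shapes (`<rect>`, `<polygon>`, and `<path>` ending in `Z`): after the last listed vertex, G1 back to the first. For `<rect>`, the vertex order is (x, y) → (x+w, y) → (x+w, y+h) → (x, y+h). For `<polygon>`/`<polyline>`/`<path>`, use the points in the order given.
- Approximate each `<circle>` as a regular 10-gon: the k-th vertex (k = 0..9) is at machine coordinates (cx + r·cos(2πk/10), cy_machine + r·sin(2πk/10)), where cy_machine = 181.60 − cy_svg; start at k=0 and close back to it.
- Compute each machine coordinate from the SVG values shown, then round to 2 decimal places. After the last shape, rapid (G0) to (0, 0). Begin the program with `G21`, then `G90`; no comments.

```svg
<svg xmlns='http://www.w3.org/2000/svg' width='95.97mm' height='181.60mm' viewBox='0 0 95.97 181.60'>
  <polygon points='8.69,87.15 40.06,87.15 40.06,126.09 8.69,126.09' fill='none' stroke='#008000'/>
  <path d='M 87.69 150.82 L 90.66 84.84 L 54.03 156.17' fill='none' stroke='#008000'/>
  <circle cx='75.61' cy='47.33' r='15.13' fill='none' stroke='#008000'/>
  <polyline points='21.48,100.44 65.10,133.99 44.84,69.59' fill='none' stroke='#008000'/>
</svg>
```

Since the viewBox matches the mm dimensions, user units are millimetres directly. The only transform is the Y-flip y_m = 181.60 − y_svg.

Shape 1 is a rectangle drawn with `<polygon>`. Its stroke #008000 means cut at S848, F932. After flipping Y the toolpath is (8.69,94.45) → (40.06,94.45) → (40.06,55.51) → (8.69,55.51) → (8.69,94.45), returning to the start.

Shape 2 is a open polyline drawn with `<path>`. Its stroke #008000 means cut at S848, F932. After flipping Y the toolpath is (87.69,30.78) → (90.66,96.76) → (54.03,25.43).

Shape 3 is a circle drawn with `<circle>`. Its stroke #008000 means cut at S848, F932. After flipping Y the toolpath is (90.74,134.27) → (87.85,143.16) → (80.29,148.66) → (70.93,148.66) → (63.37,143.16) → (60.48,134.27) → (63.37,125.38) → (70.93,119.88) → (80.29,119.88) → (87.85,125.38) → (90.74,134.27), returning to the start.

Shape 4 is a open polyline drawn with `<polyline>`. Its stroke #008000 means cut at S848, F932. After flipping Y the toolpath is (21.48,81.16) → (65.10,47.61) → (44.84,112.01).

G21
G90
G0 X8.69 Y94.45
M4 S848
G1 X40.06 Y94.45 F932
G1 X40.06 Y55.51 F932
G1 X8.69 Y55.51 F932
G1 X8.69 Y94.45 F932
M5
G0 X87.69 Y30.78
M4 S848
G1 X90.66 Y96.76 F932
G1 X54.03 Y25.43 F932
M5
G0 X90.74 Y134.27
M4 S848
G1 X87.85 Y143.16 F932
G1 X80.29 Y148.66 F932
G1 X70.93 Y148.66 F932
G1 X63.37 Y143.16 F932
G1 X60.48 Y134.27 F932
G1 X63.37 Y125.38 F932
G1 X70.93 Y119.88 F932
G1 X80.29 Y119.88 F932
G1 X87.85 Y125.38 F932
G1 X90.74 Y134.27 F932
M5
G0 X21.48 Y81.16
M4 S848
G1 X65.10 Y47.61 F932
G1 X44.84 Y112.01 F932
M5
G0 X0.00 Y0.00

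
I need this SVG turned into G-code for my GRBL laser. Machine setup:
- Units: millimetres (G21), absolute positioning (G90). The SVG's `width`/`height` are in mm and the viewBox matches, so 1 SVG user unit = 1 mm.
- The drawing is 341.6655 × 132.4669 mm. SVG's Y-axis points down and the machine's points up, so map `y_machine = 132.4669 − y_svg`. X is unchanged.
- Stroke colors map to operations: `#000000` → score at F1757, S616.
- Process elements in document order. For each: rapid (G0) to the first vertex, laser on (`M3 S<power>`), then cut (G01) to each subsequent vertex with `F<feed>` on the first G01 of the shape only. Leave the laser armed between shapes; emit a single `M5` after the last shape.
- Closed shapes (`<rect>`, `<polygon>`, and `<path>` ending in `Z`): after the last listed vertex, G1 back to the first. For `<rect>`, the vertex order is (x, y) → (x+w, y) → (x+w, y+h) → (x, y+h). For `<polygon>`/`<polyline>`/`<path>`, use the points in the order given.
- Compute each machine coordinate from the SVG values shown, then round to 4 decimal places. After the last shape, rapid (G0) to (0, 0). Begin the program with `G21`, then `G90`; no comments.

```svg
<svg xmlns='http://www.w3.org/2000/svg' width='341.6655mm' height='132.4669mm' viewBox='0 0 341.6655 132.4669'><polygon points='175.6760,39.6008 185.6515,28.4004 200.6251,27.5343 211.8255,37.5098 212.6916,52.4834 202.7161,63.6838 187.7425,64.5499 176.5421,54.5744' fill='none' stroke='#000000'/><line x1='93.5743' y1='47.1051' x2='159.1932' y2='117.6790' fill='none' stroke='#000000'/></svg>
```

Since the viewBox matches the mm dimensions, user units are millimetres directly. The only transform is the Y-flip y_m = 132.4669 − y_svg.

Shape 1 is a regular polygon drawn with `<polygon>`. Its stroke #000000 means score at S616, F1757. After flipping Y the toolpath is (175.6760,92.8661) → (185.6515,104.0665) → (200.6251,104.9326) → (211.8255,94.9571) → (212.6916,79.9835) → (202.7161,68.7831) → (187.7425,67.9170) → (176.5421,77.8925) → (175.6760,92.8661), returning to the start.

Shape 2 is a line segment drawn with `<line>`. Its stroke #000000 means score at S616, F1757. After flipping Y the toolpath is (93.5743,85.3618) → (159.1932,14.7879).

G21
G90
G0 X175.6760 Y92.8661
M3 S616
G01 X185.6515 Y104.0665 F1757
G01 X200.6251 Y104.9326
G01 X211.8255 Y94.9571
G01 X212.6916 Y79.9835
G01 X202.7161 Y68.7831
G01 X187.7425 Y67.9170
G01 X176.5421 Y77.8925
G01 X175.6760 Y92.8661
G0 X93.5743 Y85.3618
M3 S616
G01 X159.1932 Y14.7879 F1757
M5
G0 X0.0000 Y0.0000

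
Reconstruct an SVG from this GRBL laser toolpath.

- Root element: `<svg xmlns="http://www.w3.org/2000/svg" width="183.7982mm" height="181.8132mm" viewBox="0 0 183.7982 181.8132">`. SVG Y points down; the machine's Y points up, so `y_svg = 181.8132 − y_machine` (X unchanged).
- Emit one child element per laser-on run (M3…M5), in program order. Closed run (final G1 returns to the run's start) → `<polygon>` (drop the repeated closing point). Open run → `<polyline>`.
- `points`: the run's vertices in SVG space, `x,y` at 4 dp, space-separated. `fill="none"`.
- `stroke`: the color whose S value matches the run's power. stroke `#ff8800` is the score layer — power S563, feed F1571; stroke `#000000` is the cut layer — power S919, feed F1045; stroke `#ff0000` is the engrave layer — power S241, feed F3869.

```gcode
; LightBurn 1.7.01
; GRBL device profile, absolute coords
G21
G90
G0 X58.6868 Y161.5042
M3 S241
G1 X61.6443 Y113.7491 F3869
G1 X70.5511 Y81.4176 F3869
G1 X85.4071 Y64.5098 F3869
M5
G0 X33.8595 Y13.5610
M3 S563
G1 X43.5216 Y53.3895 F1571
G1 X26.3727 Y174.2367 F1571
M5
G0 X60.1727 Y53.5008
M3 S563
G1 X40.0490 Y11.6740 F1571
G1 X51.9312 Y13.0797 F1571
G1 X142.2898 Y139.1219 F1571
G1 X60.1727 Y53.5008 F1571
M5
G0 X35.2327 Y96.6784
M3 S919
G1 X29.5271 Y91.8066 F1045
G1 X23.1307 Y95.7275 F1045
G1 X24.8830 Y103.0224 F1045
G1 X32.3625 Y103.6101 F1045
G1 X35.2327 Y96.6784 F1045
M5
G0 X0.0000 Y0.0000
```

<svg xmlns="http://www.w3.org/2000/svg" width="183.7982mm" height="181.8132mm" viewBox="0 0 183.7982 181.8132">
  <polyline points="58.6868,20.3090 61.6443,68.0641 70.5511,100.3956 85.4071,117.3034" fill="none" stroke="#ff0000"/>
  <polyline points="33.8595,168.2522 43.5216,128.4237 26.3727,7.5765" fill="none" stroke="#ff8800"/>
  <polygon points="60.1727,128.3124 40.0490,170.1392 51.9312,168.7335 142.2898,42.6913" fill="none" stroke="#ff8800"/>
  <polygon points="35.2327,85.1348 29.5271,90.0066 23.1307,86.0857 24.8830,78.7908 32.3625,78.2031" fill="none" stroke="#000000"/>
</svg>

y_svg = 181.8132 − y_m.

[1] S241→`#ff0000` (engrave); open run; points: 58.6868,20.3090 61.6443,68.0641 70.5511,100.3956 85.4071,117.3034

[2] S563→`#ff8800` (score); open run; points: 33.8595,168.2522 43.5216,128.4237 26.3727,7.5765

[3] S563→`#ff8800` (score); closed run; points: 60.1727,128.3124 40.0490,170.1392 51.9312,168.7335 142.2898,42.6913

[4] S919→`#000000` (cut); closed run; points: 35.2327,85.1348 29.5271,90.0066 23.1307,86.0857 24.8830,78.7908 32.3625,78.2031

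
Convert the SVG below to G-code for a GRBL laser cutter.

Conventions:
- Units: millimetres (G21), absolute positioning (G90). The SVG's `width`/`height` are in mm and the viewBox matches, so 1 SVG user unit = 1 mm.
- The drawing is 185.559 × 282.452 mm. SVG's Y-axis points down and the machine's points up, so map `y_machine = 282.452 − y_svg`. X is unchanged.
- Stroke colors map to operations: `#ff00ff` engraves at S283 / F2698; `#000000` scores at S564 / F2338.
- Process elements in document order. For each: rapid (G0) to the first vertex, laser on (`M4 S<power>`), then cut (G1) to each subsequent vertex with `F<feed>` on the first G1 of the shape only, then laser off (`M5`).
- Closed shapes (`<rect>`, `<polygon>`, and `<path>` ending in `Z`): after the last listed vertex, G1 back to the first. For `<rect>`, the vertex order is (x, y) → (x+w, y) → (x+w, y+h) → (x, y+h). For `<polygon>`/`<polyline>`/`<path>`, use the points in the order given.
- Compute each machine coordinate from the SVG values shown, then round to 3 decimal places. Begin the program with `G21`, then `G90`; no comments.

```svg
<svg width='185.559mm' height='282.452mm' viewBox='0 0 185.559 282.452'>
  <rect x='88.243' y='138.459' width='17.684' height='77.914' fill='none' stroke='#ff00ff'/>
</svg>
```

G21
G90
G0 X88.243 Y143.993
M4 S283
G1 X105.927 Y143.993 F2698
G1 X105.927 Y66.079
G1 X88.243 Y66.079
G1 X88.243 Y143.993
M5

1 u = 1 mm; y_m = 282.452 − y.

[1] `<rect>` rectangle, #ff00ff→engrave S283 F2698: (88.243,143.993) → (105.927,143.993) → (105.927,66.079) → (88.243,66.079) → (88.243,143.993) (closed)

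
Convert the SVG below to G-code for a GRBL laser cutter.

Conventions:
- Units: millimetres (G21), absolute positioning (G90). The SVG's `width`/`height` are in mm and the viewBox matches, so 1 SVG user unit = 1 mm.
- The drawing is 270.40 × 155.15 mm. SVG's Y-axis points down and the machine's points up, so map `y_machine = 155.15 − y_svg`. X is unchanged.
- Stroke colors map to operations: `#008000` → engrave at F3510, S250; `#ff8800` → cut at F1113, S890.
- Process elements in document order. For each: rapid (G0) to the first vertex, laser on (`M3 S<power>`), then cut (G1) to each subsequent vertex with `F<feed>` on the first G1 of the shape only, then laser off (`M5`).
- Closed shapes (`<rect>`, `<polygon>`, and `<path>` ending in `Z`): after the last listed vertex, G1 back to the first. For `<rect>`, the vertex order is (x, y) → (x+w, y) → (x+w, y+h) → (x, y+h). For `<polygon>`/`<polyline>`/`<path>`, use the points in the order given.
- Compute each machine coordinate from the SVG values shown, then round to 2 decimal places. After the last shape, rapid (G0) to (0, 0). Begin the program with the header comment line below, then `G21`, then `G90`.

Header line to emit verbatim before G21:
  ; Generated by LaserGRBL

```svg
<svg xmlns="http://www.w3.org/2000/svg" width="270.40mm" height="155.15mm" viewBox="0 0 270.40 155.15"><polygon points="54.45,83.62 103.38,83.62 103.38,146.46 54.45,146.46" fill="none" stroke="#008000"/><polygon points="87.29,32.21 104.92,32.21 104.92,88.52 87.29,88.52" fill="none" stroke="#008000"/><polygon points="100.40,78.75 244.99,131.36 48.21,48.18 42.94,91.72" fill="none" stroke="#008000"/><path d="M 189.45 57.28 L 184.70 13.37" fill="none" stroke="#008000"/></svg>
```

; Generated by LaserGRBL
G21
G90
G0 X54.45 Y71.53
M3 S250
G1 X103.38 Y71.53 F3510
G1 X103.38 Y8.69
G1 X54.45 Y8.69
G1 X54.45 Y71.53
M5
G0 X87.29 Y122.94
M3 S250
G1 X104.92 Y122.94 F3510
G1 X104.92 Y66.63
G1 X87.29 Y66.63
G1 X87.29 Y122.94
M5
G0 X100.40 Y76.40
M3 S250
G1 X244.99 Y23.79 F3510
G1 X48.21 Y106.97
G1 X42.94 Y63.43
G1 X100.40 Y76.40
M5
G0 X189.45 Y97.87
M3 S250
G1 X184.70 Y141.78 F3510
M5
G0 X0.00 Y0.00

1 u = 1 mm; y_m = 155.15 − y.

[1] `<polygon>` rectangle, #008000→engrave S250 F3510: (54.45,71.53) → (103.38,71.53) → (103.38,8.69) → (54.45,8.69) → (54.45,71.53) (closed)

[2] `<polygon>` rectangle, #008000→engrave S250 F3510: (87.29,122.94) → (104.92,122.94) → (104.92,66.63) → (87.29,66.63) → (87.29,122.94) (closed)

[3] `<polygon>` closed polygon, #008000→engrave S250 F3510: (100.40,76.40) → (244.99,23.79) → (48.21,106.97) → (42.94,63.43) → (100.40,76.40) (closed)

[4] `<path>` line segment, #008000→engrave S250 F3510: (189.45,97.87) → (184.70,141.78)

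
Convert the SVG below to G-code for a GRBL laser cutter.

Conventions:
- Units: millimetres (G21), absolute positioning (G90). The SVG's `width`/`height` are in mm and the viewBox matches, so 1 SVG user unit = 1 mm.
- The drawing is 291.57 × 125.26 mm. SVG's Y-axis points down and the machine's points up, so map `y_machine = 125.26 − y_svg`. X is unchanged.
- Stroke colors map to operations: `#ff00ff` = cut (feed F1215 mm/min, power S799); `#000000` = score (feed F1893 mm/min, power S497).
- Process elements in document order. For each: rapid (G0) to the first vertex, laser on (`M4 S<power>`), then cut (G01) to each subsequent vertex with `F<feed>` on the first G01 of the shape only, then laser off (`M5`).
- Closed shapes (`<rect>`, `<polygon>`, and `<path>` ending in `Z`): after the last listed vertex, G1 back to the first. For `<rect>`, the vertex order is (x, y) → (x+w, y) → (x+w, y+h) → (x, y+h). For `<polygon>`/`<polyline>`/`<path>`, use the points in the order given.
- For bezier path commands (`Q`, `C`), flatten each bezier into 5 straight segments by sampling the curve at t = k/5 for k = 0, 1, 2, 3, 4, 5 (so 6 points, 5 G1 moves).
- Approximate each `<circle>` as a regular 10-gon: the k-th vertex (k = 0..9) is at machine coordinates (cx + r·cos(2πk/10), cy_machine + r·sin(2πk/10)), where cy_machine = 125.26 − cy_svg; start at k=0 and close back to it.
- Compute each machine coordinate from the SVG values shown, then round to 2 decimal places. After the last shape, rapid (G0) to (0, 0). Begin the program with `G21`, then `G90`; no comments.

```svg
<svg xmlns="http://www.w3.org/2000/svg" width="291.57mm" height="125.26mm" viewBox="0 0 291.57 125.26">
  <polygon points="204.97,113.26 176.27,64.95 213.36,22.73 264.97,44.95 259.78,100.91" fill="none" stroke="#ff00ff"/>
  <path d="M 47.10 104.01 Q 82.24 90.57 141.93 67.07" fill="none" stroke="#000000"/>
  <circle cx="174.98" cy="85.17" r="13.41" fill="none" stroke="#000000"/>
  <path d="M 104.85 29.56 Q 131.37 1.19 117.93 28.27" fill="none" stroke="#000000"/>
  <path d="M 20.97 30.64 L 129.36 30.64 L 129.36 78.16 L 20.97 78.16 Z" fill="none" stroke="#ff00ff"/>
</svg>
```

1 u = 1 mm; y_m = 125.26 − y.

[1] `<polygon>` regular polygon, #ff00ff→cut S799 F1215: (204.97,12.00) → (176.27,60.31) → (213.36,102.53) → (264.97,80.31) → (259.78,24.35) → (204.97,12.00) (closed)

[2] `<path>` quadratic bezier, #000000→score S497 F1893: (47.10,21.25) → (62.14,27.03) → (79.14,33.61) → (98.11,41.00) → (119.04,49.19) → (141.93,58.19)

[3] `<circle>` circle, #000000→score S497 F1893: (188.39,40.09) → (185.83,47.97) → (179.12,52.84) → (170.84,52.84) → (164.13,47.97) → (161.57,40.09) → (164.13,32.21) → (170.84,27.34) → (179.12,27.34) → (185.83,32.21) → (188.39,40.09) (closed)

[4] `<path>` quadratic bezier, #000000→score S497 F1893: (104.85,95.70) → (113.86,104.83) → (119.67,109.52) → (122.29,109.78) → (121.71,105.60) → (117.93,96.99)

[5] `<path>` rectangle, #ff00ff→cut S799 F1215: (20.97,94.62) → (129.36,94.62) → (129.36,47.10) → (20.97,47.10) → (20.97,94.62) (closed)

G21
G90
G0 X204.97 Y12.00
M4 S799
G01 X176.27 Y60.31 F1215
G01 X213.36 Y102.53
G01 X264.97 Y80.31
G01 X259.78 Y24.35
G01 X204.97 Y12.00
M5
G0 X47.10 Y21.25
M4 S497
G01 X62.14 Y27.03 F1893
G01 X79.14 Y33.61
G01 X98.11 Y41.00
G01 X119.04 Y49.19
G01 X141.93 Y58.19
M5
G0 X188.39 Y40.09
M4 S497
G01 X185.83 Y47.97 F1893
G01 X179.12 Y52.84
G01 X170.84 Y52.84
G01 X164.13 Y47.97
G01 X161.57 Y40.09
G01 X164.13 Y32.21
G01 X170.84 Y27.34
G01 X179.12 Y27.34
G01 X185.83 Y32.21
G01 X188.39 Y40.09
M5
G0 X104.85 Y95.70
M4 S497
G01 X113.86 Y104.83 F1893
G01 X119.67 Y109.52
G01 X122.29 Y109.78
G01 X121.71 Y105.60
G01 X117.93 Y96.99
M5
G0 X20.97 Y94.62
M4 S799
G01 X129.36 Y94.62 F1215
G01 X129.36 Y47.10
G01 X20.97 Y47.10
G01 X20.97 Y94.62
M5
G0 X0.00 Y0.00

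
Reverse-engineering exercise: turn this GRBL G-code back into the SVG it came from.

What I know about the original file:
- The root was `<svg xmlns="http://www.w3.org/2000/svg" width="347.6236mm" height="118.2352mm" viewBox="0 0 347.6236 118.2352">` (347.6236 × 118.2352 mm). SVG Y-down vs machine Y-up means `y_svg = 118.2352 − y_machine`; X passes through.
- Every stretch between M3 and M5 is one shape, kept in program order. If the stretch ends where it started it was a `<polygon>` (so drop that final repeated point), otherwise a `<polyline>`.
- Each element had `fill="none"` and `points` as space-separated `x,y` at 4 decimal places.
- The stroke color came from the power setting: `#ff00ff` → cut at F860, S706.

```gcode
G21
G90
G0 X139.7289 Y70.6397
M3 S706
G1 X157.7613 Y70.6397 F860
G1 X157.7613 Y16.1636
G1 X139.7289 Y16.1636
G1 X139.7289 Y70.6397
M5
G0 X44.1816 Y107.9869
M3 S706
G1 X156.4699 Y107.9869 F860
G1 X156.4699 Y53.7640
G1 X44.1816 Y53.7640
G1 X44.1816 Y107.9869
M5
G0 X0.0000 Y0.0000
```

y_svg = 118.2352 − y_m. Every run uses S706, so all elements get stroke `#ff00ff` (cut).

[1] closed run; points: 139.7289,47.5955 157.7613,47.5955 157.7613,102.0716 139.7289,102.0716

[2] closed run; points: 44.1816,10.2483 156.4699,10.2483 156.4699,64.4712 44.1816,64.4712

<svg xmlns="http://www.w3.org/2000/svg" width="347.6236mm" height="118.2352mm" viewBox="0 0 347.6236 118.2352">
  <polygon points="139.7289,47.5955 157.7613,47.5955 157.7613,102.0716 139.7289,102.0716" fill="none" stroke="#ff00ff"/>
  <polygon points="44.1816,10.2483 156.4699,10.2483 156.4699,64.4712 44.1816,64.4712" fill="none" stroke="#ff00ff"/>
</svg>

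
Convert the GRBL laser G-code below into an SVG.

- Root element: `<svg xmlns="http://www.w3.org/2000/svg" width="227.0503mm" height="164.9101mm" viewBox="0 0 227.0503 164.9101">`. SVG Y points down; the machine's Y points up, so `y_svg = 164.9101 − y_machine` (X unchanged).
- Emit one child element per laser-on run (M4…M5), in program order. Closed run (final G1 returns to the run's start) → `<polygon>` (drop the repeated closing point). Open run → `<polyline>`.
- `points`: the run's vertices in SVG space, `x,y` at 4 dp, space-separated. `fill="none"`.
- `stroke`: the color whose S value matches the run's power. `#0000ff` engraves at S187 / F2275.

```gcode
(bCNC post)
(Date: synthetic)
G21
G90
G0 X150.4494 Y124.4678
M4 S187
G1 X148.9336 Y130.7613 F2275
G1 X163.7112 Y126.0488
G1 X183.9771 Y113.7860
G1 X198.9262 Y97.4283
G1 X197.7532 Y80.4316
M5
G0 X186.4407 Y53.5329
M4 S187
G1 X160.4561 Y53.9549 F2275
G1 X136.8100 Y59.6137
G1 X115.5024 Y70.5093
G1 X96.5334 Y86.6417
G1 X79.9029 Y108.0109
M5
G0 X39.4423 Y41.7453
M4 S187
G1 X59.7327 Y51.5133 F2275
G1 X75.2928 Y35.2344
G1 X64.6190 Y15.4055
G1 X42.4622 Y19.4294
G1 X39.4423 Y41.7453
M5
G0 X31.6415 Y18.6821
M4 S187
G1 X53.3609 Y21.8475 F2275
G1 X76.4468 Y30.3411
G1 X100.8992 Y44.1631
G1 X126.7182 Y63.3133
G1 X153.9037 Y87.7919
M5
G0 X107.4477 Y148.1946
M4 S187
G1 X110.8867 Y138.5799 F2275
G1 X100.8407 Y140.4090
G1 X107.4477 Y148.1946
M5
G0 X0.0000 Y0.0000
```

Each laser-on run becomes one SVG element. Flip Y back into SVG space with y_svg = 164.9101 − y_machine. Every run uses S187, so all elements get stroke `#0000ff` (engrave).

Run 1: The run is open, so emit a `<polyline>` with points (Y-flipped): 150.4494,40.4423 148.9336,34.1488 163.7112,38.8613 183.9771,51.1241 198.9262,67.4818 197.7532,84.4785.

Run 2: The run is open, so emit a `<polyline>` with points (Y-flipped): 186.4407,111.3772 160.4561,110.9552 136.8100,105.2964 115.5024,94.4008 96.5334,78.2684 79.9029,56.8992.

Run 3: The run returns to its start, so emit a `<polygon>` with points (Y-flipped): 39.4423,123.1648 59.7327,113.3968 75.2928,129.6757 64.6190,149.5046 42.4622,145.4807.

Run 4: The run is open, so emit a `<polyline>` with points (Y-flipped): 31.6415,146.2280 53.3609,143.0626 76.4468,134.5690 100.8992,120.7470 126.7182,101.5968 153.9037,77.1182.

Run 5: The run returns to its start, so emit a `<polygon>` with points (Y-flipped): 107.4477,16.7155 110.8867,26.3302 100.8407,24.5011.

<svg xmlns="http://www.w3.org/2000/svg" width="227.0503mm" height="164.9101mm" viewBox="0 0 227.0503 164.9101">
  <polyline points="150.4494,40.4423 148.9336,34.1488 163.7112,38.8613 183.9771,51.1241 198.9262,67.4818 197.7532,84.4785" fill="none" stroke="#0000ff"/>
  <polyline points="186.4407,111.3772 160.4561,110.9552 136.8100,105.2964 115.5024,94.4008 96.5334,78.2684 79.9029,56.8992" fill="none" stroke="#0000ff"/>
  <polygon points="39.4423,123.1648 59.7327,113.3968 75.2928,129.6757 64.6190,149.5046 42.4622,145.4807" fill="none" stroke="#0000ff"/>
  <polyline points="31.6415,146.2280 53.3609,143.0626 76.4468,134.5690 100.8992,120.7470 126.7182,101.5968 153.9037,77.1182" fill="none" stroke="#0000ff"/>
  <polygon points="107.4477,16.7155 110.8867,26.3302 100.8407,24.5011" fill="none" stroke="#0000ff"/>
</svg>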